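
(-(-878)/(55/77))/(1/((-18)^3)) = -7168694.40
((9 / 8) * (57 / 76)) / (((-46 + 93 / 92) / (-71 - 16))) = 54027 / 33112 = 1.63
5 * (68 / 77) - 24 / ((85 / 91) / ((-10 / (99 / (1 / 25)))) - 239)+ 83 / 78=2842527211 / 513951438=5.53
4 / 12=1 / 3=0.33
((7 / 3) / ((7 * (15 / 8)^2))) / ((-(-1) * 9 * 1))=64 / 6075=0.01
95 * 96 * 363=3310560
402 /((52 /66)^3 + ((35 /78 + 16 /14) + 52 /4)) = 2629294668 /98635525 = 26.66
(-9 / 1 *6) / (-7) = 54 / 7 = 7.71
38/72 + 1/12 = 0.61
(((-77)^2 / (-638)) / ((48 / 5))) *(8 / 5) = -539 / 348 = -1.55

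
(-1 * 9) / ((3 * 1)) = -3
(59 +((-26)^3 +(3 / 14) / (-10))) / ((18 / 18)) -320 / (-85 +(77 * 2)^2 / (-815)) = -228013035553 / 13018740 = -17514.22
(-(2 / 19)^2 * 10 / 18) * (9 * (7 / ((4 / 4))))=-0.39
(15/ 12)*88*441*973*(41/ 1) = 1935209430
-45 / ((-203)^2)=-45 / 41209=-0.00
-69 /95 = -0.73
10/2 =5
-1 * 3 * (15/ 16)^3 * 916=-2318625/ 1024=-2264.28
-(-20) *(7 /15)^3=1372 /675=2.03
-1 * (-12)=12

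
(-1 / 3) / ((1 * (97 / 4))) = -4 / 291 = -0.01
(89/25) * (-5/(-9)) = 89/45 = 1.98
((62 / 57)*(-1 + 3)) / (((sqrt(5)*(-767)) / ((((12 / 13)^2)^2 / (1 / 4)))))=-3428352*sqrt(5) / 2081097265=-0.00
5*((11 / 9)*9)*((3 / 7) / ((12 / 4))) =55 / 7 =7.86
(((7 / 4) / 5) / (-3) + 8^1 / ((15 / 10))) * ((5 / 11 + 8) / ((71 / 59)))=572477 / 15620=36.65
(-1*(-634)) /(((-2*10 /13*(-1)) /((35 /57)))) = 28847 /114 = 253.04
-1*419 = -419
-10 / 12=-5 / 6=-0.83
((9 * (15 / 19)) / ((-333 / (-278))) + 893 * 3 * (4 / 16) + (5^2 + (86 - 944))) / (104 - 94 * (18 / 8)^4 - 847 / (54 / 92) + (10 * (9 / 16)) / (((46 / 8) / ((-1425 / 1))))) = 8790955488 / 287345121949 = 0.03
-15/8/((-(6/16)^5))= 20480/81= 252.84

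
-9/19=-0.47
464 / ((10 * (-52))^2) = 29 / 16900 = 0.00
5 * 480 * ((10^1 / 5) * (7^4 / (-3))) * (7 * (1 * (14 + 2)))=-430259200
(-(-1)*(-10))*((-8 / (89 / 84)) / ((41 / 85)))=571200 / 3649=156.54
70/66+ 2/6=46/33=1.39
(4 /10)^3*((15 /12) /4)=1 /50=0.02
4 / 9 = 0.44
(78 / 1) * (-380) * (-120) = 3556800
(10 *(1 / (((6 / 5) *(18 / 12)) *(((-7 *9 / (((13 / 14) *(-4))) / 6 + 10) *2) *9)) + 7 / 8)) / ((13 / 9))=1896145 / 312156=6.07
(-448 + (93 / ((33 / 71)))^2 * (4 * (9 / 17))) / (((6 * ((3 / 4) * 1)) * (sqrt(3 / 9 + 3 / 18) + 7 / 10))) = -24286766000 / 18513 + 17347690000 * sqrt(2) / 18513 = 13318.88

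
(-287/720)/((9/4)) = -287/1620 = -0.18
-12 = -12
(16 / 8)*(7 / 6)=7 / 3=2.33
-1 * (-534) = 534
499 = 499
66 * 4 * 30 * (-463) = -3666960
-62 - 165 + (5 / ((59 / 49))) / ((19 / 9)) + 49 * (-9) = -746623 / 1121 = -666.03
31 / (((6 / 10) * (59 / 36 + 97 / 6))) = 1860 / 641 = 2.90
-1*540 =-540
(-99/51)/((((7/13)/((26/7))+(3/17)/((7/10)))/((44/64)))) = -429429/127768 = -3.36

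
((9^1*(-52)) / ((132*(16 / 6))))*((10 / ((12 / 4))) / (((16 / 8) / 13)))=-2535 / 88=-28.81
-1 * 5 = -5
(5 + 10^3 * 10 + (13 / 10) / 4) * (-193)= -77241109 / 40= -1931027.72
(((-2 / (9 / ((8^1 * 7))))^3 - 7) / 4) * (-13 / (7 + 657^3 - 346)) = 18330403 / 826957345464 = 0.00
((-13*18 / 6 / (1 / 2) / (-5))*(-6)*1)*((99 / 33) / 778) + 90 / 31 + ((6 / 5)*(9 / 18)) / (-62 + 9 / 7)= 64894161 / 25625375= 2.53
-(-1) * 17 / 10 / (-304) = -17 / 3040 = -0.01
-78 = -78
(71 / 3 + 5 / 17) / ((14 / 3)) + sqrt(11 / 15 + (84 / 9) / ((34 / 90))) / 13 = sqrt(1654185) / 3315 + 611 / 119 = 5.52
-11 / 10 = -1.10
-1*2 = -2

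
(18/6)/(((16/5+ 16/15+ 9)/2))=90/199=0.45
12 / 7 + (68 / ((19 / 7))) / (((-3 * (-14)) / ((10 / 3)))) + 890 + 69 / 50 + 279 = 70268843 / 59850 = 1174.08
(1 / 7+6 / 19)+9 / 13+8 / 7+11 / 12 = 66611 / 20748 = 3.21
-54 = -54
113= 113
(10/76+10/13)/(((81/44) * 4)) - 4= -155161/40014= -3.88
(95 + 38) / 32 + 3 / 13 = 1825 / 416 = 4.39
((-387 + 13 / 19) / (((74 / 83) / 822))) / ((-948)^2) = -20865785 / 52649076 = -0.40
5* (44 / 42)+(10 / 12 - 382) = -5263 / 14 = -375.93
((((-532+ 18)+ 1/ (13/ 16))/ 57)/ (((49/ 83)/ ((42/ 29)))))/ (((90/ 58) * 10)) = -184426/ 129675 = -1.42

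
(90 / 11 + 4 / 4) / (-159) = -101 / 1749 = -0.06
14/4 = 7/2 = 3.50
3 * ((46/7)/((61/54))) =7452/427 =17.45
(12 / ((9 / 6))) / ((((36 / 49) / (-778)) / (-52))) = 3964688 / 9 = 440520.89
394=394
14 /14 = 1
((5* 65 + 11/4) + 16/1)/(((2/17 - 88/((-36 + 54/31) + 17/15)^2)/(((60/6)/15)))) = 5545775060375/906193308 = 6119.86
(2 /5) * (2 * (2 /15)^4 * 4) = 256 /253125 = 0.00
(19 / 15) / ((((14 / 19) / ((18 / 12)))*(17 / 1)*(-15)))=-361 / 35700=-0.01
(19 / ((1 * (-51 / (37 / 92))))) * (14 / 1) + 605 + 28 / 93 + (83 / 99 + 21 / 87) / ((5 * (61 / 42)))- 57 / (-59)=604.32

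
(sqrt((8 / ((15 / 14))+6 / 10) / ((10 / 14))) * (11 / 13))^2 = 102487 / 12675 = 8.09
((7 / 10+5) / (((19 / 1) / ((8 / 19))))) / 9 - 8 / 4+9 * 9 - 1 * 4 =21379 / 285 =75.01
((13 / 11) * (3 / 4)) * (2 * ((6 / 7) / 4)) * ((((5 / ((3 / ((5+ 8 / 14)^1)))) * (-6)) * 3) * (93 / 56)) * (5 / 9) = -3536325 / 60368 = -58.58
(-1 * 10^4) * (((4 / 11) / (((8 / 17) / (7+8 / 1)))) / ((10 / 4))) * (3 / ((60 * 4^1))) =-6375 / 11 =-579.55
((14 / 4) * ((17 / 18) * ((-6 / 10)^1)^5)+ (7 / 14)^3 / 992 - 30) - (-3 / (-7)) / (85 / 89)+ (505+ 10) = 1429249475427 / 2951200000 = 484.29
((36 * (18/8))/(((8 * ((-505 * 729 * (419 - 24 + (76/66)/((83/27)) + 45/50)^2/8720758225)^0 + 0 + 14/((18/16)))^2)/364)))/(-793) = -45927/1786202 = -0.03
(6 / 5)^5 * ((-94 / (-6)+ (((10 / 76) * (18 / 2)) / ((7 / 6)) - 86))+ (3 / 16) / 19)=-14335866 / 83125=-172.46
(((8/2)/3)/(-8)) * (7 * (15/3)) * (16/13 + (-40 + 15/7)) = 5555/26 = 213.65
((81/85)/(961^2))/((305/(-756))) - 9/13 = -215481333393/311249665025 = -0.69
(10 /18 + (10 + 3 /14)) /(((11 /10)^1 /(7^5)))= 164553.38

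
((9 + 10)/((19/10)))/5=2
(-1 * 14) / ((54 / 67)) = -469 / 27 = -17.37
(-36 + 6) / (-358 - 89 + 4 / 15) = 450 / 6701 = 0.07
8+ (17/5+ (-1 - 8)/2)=69/10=6.90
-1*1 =-1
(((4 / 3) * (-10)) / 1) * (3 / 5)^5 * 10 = -1296 / 125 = -10.37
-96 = -96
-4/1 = -4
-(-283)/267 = 283/267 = 1.06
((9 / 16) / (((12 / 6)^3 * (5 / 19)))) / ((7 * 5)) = 171 / 22400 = 0.01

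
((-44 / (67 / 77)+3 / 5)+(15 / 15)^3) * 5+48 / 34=-277260 / 1139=-243.42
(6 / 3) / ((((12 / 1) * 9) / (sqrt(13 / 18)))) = 0.02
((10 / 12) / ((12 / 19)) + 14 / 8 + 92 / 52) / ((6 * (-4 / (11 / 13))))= -49819 / 292032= -0.17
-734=-734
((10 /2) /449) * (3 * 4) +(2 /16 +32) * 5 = 160.76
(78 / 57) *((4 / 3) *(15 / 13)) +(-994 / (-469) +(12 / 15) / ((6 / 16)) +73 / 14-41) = -7866911 / 267330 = -29.43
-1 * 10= -10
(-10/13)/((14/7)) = -5/13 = -0.38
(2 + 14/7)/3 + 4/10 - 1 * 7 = -79/15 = -5.27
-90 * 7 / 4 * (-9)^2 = -25515 / 2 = -12757.50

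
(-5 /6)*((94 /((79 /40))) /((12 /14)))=-32900 /711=-46.27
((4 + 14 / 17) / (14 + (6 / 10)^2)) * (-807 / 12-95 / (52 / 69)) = -14350 / 221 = -64.93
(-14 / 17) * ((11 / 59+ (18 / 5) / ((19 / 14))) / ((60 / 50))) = -111391 / 57171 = -1.95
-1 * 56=-56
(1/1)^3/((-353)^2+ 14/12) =6/747661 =0.00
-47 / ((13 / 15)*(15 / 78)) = -282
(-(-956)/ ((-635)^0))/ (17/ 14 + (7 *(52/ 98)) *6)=40.68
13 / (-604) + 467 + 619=655931 / 604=1085.98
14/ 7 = 2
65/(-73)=-65/73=-0.89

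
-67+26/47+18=-2277/47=-48.45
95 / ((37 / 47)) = 4465 / 37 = 120.68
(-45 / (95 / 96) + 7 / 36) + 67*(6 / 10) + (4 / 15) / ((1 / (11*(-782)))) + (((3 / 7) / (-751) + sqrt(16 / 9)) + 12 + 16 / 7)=-8210361371 / 3595788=-2283.33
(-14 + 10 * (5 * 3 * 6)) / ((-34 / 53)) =-1381.12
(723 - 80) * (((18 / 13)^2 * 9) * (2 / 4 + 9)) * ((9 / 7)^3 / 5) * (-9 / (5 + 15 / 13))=-58433532273 / 891800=-65523.14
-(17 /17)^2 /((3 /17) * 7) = -17 /21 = -0.81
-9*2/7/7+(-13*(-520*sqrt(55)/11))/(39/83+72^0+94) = -18/49+140270*sqrt(55)/21791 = 47.37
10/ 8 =5/ 4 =1.25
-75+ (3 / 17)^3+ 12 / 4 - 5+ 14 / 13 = -4848780 / 63869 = -75.92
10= 10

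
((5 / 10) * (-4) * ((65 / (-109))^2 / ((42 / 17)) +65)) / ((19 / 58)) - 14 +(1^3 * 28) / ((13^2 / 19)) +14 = -316111216802 / 801147711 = -394.57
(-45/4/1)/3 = -15/4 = -3.75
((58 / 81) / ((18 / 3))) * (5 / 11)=145 / 2673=0.05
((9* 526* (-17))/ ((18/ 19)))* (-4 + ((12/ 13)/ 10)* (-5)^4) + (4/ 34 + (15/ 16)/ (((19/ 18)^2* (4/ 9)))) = -5822233354373/ 1276496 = -4561105.84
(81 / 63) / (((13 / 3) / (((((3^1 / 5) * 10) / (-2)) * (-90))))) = 7290 / 91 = 80.11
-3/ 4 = -0.75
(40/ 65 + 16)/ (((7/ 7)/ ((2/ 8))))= 54/ 13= 4.15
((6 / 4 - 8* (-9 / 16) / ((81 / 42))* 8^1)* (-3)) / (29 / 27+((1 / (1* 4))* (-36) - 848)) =3267 / 46220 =0.07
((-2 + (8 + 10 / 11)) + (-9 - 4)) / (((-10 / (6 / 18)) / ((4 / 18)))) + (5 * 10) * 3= 222817 / 1485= 150.05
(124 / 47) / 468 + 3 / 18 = 1895 / 10998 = 0.17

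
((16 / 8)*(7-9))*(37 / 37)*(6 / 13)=-24 / 13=-1.85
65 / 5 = 13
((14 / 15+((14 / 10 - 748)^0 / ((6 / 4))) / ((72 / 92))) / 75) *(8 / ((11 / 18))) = 3856 / 12375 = 0.31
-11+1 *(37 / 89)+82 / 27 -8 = -37360 / 2403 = -15.55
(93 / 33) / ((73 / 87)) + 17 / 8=5.48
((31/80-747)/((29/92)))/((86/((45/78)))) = -4121301/259376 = -15.89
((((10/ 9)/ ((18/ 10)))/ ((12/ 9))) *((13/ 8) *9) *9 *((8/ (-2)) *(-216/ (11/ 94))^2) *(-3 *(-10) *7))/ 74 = -10551085272000/ 4477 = -2356731130.67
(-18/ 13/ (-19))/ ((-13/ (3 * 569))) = -30726/ 3211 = -9.57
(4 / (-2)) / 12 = -1 / 6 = -0.17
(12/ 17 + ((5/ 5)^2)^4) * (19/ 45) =551/ 765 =0.72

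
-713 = -713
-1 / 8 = -0.12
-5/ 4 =-1.25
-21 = -21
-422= -422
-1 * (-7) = 7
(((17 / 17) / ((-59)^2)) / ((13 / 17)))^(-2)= 2047834009 / 289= 7085930.83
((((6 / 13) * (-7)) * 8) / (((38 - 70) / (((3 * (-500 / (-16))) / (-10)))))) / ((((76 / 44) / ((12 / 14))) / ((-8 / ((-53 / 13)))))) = -7425 / 1007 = -7.37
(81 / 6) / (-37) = -27 / 74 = -0.36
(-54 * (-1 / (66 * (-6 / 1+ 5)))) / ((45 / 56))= -56 / 55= -1.02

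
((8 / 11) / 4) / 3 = 2 / 33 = 0.06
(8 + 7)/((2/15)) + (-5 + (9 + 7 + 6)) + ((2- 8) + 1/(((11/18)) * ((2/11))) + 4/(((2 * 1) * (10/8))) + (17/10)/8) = 2149/16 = 134.31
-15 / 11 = -1.36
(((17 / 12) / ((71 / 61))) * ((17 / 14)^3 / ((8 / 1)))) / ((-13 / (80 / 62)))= -25473905 / 942168864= -0.03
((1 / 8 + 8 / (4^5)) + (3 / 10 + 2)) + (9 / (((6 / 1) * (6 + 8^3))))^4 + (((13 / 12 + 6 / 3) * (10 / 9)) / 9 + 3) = 8136746863430957 / 1399636628893440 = 5.81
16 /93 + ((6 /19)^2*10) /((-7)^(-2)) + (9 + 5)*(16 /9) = 7445672 /100719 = 73.93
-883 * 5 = -4415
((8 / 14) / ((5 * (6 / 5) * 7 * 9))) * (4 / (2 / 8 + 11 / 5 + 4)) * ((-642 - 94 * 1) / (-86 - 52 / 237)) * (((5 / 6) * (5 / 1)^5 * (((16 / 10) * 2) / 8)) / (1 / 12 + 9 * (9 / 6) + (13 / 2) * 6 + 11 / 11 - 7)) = 58144000000 / 324910316367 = 0.18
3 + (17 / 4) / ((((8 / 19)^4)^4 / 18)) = 78393359.30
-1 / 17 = -0.06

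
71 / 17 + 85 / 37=4072 / 629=6.47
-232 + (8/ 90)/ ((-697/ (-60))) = -485096/ 2091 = -231.99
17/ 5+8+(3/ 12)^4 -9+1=4357/ 1280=3.40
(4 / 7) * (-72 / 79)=-288 / 553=-0.52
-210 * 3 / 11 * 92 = -57960 / 11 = -5269.09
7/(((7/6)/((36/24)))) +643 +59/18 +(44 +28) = 13091/18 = 727.28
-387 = -387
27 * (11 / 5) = 297 / 5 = 59.40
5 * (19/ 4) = 95/ 4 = 23.75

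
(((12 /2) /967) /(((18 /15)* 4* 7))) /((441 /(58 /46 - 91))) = -860 /22885989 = -0.00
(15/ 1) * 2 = 30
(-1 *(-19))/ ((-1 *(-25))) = 19/ 25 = 0.76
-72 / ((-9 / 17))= 136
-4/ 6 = -2/ 3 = -0.67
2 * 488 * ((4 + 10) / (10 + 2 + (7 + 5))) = 1708 / 3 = 569.33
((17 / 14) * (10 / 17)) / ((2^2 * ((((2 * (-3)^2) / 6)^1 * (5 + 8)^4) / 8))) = 10 / 599781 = 0.00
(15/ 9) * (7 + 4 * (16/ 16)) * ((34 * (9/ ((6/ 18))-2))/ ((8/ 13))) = 303875/ 12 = 25322.92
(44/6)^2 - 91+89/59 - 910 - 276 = -648730/531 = -1221.71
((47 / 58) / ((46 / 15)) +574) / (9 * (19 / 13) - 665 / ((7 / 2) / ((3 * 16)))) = -19917781 / 315861852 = -0.06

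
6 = 6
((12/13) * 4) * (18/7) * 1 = 864/91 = 9.49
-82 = -82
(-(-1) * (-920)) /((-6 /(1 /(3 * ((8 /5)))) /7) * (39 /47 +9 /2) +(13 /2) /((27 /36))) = 2270100 /32723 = 69.37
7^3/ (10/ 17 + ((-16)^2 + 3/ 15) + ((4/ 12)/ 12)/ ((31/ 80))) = 8134245/ 6091433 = 1.34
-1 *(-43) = 43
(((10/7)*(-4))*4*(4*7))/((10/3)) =-192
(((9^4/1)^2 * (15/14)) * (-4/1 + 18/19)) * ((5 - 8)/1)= 56175970905/133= 422375721.09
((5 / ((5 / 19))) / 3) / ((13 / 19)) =361 / 39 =9.26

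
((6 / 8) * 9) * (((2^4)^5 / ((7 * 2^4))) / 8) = 55296 / 7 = 7899.43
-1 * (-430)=430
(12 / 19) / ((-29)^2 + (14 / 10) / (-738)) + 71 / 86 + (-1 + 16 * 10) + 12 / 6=820583208789 / 5070764422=161.83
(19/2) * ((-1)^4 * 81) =1539/2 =769.50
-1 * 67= -67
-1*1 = -1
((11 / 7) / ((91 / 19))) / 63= 209 / 40131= 0.01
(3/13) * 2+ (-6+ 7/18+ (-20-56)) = -18989/234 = -81.15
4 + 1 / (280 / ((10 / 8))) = 897 / 224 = 4.00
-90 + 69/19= -1641/19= -86.37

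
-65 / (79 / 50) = -3250 / 79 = -41.14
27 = 27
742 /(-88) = -371 /44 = -8.43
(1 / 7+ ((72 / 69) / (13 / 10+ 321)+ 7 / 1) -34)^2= 194172296823184 / 269260323409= 721.13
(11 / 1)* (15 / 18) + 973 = 5893 / 6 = 982.17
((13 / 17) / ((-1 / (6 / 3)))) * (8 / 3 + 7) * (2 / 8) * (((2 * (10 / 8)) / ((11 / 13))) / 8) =-24505 / 17952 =-1.37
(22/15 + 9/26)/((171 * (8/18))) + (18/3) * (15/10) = 267467/29640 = 9.02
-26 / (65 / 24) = -48 / 5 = -9.60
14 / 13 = 1.08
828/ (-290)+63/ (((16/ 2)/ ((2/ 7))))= -351/ 580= -0.61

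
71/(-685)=-71/685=-0.10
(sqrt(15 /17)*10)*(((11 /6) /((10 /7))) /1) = 77*sqrt(255) /102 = 12.05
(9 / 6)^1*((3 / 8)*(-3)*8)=-27 / 2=-13.50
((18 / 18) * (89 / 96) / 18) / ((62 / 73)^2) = 474281 / 6642432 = 0.07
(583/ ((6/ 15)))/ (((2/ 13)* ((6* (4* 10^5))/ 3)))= 7579/ 640000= 0.01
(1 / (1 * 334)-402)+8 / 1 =-131595 / 334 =-394.00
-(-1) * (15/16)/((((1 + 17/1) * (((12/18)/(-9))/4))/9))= -405/16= -25.31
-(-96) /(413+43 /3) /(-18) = -8 /641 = -0.01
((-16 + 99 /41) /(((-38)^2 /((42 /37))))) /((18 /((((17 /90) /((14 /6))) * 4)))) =-9469 /49287330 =-0.00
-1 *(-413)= 413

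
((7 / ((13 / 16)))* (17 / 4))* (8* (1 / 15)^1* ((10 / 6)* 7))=26656 / 117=227.83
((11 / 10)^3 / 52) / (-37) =-1331 / 1924000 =-0.00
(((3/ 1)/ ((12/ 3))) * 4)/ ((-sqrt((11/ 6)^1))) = -3 * sqrt(66)/ 11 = -2.22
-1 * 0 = 0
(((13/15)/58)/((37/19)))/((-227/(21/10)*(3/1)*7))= -247/73071300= -0.00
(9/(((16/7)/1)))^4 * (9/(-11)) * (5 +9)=-992436543/360448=-2753.34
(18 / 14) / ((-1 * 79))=-9 / 553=-0.02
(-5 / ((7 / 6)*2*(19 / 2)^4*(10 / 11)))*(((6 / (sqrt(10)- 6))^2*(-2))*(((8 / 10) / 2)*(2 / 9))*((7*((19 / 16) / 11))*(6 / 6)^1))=48 / (34295*(6- sqrt(10))^2)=0.00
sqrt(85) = 9.22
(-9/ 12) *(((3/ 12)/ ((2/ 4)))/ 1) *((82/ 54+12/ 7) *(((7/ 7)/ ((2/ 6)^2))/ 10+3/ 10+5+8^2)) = -23829/ 280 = -85.10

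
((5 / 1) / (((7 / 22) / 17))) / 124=935 / 434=2.15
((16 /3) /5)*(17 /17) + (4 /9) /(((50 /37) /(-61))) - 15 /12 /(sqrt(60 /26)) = -19.82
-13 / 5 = -2.60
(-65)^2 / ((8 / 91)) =384475 / 8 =48059.38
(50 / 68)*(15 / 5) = 75 / 34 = 2.21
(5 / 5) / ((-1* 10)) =-1 / 10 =-0.10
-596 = -596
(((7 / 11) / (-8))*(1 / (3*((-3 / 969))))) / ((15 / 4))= 2261 / 990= 2.28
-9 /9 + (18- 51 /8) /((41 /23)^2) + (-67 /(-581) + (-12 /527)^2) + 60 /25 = 56138928217109 /10849883314760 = 5.17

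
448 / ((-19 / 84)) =-37632 / 19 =-1980.63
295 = 295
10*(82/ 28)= 205/ 7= 29.29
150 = 150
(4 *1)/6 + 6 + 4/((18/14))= 88/9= 9.78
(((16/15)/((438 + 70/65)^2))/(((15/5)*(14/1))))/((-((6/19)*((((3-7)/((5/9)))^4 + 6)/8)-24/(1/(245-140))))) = 401375/7354144989127377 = 0.00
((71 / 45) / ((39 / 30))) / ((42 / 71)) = 5041 / 2457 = 2.05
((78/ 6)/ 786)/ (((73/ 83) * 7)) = 0.00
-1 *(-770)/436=385/218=1.77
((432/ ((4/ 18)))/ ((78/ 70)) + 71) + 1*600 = 31403/ 13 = 2415.62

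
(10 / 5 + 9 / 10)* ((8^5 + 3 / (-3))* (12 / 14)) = 407247 / 5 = 81449.40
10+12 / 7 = 82 / 7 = 11.71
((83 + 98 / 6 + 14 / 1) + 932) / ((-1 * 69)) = -3136 / 207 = -15.15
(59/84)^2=3481/7056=0.49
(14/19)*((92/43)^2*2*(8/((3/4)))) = 71.96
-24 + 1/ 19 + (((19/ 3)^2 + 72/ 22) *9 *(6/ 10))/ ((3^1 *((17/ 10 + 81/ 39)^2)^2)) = -286229402237805/ 12147090149249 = -23.56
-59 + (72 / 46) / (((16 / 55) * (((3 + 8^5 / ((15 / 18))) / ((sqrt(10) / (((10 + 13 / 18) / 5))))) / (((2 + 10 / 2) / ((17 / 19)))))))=-59 + 235125 * sqrt(10) / 471040046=-59.00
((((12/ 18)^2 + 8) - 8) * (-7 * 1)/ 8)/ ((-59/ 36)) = 14/ 59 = 0.24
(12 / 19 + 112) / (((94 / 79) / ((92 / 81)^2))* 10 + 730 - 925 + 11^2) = -357730960 / 205737719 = -1.74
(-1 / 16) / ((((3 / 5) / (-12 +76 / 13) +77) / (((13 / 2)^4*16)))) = -714025 / 30761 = -23.21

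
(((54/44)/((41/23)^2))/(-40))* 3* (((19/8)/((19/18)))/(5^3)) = -385641/739640000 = -0.00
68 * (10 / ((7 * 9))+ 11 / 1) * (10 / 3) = 478040 / 189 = 2529.31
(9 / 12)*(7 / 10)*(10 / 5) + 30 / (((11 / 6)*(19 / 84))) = 306789 / 4180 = 73.39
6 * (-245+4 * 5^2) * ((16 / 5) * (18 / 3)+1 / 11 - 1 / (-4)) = -374013 / 22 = -17000.59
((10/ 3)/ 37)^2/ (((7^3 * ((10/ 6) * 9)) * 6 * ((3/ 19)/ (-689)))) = -0.00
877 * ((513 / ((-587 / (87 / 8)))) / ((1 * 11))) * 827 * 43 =-1391906863107 / 51656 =-26945695.82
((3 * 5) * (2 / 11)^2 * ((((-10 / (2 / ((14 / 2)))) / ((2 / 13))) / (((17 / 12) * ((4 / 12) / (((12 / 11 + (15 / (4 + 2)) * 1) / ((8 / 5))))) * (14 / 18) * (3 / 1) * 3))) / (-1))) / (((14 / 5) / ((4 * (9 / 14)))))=155975625 / 2217446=70.34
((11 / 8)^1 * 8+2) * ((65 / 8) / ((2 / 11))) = 9295 / 16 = 580.94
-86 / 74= -43 / 37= -1.16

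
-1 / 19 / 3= -0.02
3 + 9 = 12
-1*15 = -15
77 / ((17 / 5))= 22.65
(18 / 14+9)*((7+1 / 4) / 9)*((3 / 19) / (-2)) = -87 / 133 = -0.65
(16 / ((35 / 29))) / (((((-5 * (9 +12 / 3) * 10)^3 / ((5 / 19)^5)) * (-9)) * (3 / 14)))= 116 / 3671992914525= 0.00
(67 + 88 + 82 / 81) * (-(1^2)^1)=-12637 / 81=-156.01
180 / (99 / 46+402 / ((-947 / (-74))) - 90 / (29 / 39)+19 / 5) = -1136968200 / 528497093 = -2.15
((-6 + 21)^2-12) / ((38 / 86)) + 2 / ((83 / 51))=762135 / 1577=483.28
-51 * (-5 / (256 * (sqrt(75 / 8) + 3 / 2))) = -255 / 1216 + 425 * sqrt(6) / 2432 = 0.22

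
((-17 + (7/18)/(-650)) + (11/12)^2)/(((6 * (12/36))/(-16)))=129.28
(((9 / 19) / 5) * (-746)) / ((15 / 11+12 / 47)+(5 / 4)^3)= -19.79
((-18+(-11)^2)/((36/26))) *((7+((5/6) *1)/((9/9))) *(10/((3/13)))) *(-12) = -8181290/27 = -303010.74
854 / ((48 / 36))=640.50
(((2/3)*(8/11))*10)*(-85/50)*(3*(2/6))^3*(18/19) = -1632/209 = -7.81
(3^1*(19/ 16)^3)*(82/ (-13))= -843657/ 26624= -31.69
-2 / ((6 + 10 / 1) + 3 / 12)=-0.12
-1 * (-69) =69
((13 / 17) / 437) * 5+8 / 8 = 7494 / 7429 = 1.01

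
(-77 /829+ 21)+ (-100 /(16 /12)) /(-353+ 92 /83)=511376249 /24212603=21.12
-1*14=-14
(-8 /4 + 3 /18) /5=-11 /30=-0.37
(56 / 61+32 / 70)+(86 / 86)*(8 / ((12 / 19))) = 89938 / 6405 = 14.04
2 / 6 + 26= 79 / 3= 26.33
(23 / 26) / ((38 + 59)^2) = 23 / 244634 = 0.00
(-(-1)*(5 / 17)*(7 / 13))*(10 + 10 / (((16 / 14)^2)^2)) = 1136975 / 452608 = 2.51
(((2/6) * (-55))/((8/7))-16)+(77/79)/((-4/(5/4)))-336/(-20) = -294757/18960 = -15.55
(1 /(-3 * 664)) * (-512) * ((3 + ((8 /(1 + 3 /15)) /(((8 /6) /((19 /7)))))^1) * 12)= 29696 /581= 51.11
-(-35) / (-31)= -35 / 31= -1.13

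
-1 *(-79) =79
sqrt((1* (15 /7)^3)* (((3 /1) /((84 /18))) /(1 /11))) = 45* sqrt(330) /98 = 8.34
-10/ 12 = -0.83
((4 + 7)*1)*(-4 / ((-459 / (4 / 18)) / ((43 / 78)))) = 1892 / 161109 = 0.01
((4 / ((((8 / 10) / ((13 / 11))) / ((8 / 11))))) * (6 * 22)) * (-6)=-37440 / 11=-3403.64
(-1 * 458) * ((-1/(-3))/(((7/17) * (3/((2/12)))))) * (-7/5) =3893/135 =28.84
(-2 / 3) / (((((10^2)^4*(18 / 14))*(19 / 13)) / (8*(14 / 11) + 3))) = -2639 / 56430000000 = -0.00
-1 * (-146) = 146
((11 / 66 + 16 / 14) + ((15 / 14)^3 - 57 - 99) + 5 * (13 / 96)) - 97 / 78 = -65933425 / 428064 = -154.03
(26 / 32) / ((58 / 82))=1.15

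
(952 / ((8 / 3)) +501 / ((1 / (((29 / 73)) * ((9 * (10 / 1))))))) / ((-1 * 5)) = -1333671 / 365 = -3653.89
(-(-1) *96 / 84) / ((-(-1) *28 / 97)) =194 / 49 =3.96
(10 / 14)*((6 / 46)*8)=120 / 161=0.75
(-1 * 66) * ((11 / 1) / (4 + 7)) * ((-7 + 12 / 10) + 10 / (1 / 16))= -50886 / 5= -10177.20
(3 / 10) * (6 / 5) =0.36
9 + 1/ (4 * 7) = 253/ 28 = 9.04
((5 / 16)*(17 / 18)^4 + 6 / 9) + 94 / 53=239363401 / 89019648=2.69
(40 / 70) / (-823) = -4 / 5761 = -0.00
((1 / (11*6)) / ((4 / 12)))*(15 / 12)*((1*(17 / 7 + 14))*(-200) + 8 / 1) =-14340 / 77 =-186.23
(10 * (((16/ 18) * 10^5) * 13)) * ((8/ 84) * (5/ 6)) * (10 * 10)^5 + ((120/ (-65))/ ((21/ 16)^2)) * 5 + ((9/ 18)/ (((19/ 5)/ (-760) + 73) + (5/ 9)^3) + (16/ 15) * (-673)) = 3605672797999715661658479404/ 393157014705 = 9171075837741781.19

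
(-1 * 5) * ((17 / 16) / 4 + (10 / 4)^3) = -5085 / 64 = -79.45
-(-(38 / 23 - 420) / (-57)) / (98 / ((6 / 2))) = 0.22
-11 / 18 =-0.61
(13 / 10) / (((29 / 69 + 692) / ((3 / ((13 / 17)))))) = 3519 / 477770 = 0.01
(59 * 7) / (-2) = -413 / 2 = -206.50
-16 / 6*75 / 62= -3.23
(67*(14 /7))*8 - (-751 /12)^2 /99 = 14718431 /14256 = 1032.44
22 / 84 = 11 / 42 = 0.26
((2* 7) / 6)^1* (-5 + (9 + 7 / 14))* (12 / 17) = 126 / 17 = 7.41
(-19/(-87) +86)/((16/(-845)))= -6338345/1392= -4553.41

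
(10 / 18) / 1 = 5 / 9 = 0.56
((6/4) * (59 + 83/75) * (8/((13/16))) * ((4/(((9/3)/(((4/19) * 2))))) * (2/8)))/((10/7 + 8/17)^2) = 8171236864/236545725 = 34.54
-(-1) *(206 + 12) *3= 654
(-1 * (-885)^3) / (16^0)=693154125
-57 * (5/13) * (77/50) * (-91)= 30723/10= 3072.30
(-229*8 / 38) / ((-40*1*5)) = 229 / 950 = 0.24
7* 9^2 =567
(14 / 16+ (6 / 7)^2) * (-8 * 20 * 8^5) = -413532160 / 49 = -8439431.84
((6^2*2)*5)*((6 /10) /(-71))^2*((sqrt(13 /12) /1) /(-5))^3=-117*sqrt(39) /3150625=-0.00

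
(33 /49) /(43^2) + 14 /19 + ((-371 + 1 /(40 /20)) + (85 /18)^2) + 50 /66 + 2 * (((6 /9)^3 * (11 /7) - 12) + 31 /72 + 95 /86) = -1124890325459 /3067568658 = -366.70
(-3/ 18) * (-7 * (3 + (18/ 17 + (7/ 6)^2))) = 23219/ 3672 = 6.32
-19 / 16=-1.19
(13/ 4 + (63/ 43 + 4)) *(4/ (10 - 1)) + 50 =20849/ 387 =53.87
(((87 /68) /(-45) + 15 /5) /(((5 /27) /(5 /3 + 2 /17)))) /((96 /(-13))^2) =46613749 /88780800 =0.53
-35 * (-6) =210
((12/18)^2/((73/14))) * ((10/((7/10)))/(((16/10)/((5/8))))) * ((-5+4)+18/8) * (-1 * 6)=-3125/876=-3.57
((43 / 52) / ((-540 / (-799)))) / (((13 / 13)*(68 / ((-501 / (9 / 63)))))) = -2362549 / 37440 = -63.10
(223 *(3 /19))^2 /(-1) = -447561 /361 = -1239.78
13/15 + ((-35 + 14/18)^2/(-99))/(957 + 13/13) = 1491601/1745955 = 0.85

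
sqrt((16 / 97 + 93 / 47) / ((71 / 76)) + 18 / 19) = sqrt(122624290513874) / 6150091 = 1.80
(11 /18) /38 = 11 /684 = 0.02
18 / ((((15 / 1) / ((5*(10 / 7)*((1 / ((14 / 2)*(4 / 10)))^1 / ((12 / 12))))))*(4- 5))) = -3.06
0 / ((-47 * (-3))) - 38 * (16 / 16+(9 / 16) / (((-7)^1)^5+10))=-1702039 / 44792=-38.00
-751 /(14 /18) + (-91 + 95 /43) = -317363 /301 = -1054.36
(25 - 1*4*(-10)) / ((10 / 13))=169 / 2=84.50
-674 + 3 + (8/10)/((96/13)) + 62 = -73067/120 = -608.89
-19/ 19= -1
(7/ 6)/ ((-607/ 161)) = -1127/ 3642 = -0.31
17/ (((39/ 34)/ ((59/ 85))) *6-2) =1003/ 467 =2.15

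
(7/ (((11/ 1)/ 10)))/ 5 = 14/ 11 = 1.27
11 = 11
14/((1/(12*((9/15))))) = 504/5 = 100.80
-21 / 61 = -0.34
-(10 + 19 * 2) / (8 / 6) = -36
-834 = -834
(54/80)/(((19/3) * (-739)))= -0.00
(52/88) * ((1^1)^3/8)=13/176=0.07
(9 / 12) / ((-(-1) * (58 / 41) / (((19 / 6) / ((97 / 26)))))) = 10127 / 22504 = 0.45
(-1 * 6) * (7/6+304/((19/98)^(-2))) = -181423/2401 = -75.56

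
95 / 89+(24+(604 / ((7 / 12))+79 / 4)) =1080.25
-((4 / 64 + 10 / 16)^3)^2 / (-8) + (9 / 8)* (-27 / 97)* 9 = -36519929975 / 13019119616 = -2.81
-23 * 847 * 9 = -175329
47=47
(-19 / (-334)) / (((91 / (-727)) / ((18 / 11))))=-0.74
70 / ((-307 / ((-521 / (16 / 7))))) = 127645 / 2456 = 51.97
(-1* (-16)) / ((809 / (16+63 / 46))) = 6392 / 18607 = 0.34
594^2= 352836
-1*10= -10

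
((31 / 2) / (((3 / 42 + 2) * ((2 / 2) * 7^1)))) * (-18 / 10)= -279 / 145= -1.92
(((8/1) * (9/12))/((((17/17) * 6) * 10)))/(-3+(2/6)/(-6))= -9/275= -0.03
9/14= 0.64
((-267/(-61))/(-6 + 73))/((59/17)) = 4539/241133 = 0.02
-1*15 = -15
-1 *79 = -79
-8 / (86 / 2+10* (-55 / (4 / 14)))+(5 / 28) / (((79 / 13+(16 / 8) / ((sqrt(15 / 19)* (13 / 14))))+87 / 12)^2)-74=-68942303971463970 / 931720265687309-160617600* sqrt(285) / 6930969032743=-74.00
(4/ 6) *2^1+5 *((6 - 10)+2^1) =-26/ 3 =-8.67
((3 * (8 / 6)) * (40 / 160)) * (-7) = -7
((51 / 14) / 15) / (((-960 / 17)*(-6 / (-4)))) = -289 / 100800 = -0.00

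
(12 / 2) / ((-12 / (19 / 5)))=-19 / 10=-1.90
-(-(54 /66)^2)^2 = -6561 /14641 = -0.45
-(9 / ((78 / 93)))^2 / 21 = -25947 / 4732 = -5.48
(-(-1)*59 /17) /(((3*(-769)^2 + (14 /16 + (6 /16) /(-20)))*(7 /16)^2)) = 2416640 /236449896361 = 0.00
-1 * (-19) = 19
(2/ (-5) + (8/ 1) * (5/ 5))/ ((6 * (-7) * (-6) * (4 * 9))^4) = 19/ 16933712219504640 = 0.00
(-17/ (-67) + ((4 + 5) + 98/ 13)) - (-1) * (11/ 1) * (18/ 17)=421100/ 14807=28.44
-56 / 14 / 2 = -2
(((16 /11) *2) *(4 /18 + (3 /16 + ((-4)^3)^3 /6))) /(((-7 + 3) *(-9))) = -6291397 /1782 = -3530.53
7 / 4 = 1.75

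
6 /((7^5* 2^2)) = 3 /33614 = 0.00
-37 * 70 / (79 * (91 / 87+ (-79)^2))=-112665 / 21450791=-0.01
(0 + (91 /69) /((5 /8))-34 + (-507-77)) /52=-106241 /8970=-11.84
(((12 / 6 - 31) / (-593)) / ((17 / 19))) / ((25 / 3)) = 1653 / 252025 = 0.01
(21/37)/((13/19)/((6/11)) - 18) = -0.03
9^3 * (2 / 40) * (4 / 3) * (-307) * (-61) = 4550661 / 5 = 910132.20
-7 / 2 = -3.50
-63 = -63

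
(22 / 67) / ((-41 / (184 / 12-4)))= -748 / 8241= -0.09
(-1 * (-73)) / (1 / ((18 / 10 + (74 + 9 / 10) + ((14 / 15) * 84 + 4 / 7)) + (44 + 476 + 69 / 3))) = 3570211 / 70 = 51003.01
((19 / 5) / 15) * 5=19 / 15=1.27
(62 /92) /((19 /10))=155 /437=0.35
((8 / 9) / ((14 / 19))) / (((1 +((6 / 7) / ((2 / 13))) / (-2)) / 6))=-304 / 75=-4.05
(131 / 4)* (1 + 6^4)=169907 / 4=42476.75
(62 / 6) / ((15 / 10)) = 62 / 9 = 6.89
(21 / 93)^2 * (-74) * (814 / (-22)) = 134162 / 961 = 139.61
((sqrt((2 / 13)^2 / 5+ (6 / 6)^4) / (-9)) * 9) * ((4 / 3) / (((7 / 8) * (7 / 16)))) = -3.49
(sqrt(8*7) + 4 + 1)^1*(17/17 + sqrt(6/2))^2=(1 + sqrt(3))^2*(5 + 2*sqrt(14))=93.18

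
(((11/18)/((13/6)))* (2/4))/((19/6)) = 11/247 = 0.04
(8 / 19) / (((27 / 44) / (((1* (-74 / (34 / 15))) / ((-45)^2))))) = -13024 / 1177335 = -0.01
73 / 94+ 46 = 4397 / 94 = 46.78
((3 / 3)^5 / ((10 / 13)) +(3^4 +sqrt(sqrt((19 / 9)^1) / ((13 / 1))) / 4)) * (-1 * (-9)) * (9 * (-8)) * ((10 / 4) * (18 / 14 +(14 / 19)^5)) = -3473096835834 / 17332693 - 3516703965 * 19^(1 / 4) * sqrt(39) / 225325009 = -200581.87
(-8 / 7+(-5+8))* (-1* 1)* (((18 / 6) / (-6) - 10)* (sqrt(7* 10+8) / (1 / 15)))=2583.29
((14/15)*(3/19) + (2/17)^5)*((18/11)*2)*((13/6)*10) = 3101441928/296750113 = 10.45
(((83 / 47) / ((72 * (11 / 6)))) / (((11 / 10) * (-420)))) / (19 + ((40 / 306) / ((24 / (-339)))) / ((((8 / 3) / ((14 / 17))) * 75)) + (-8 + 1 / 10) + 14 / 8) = -119935 / 53189720507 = -0.00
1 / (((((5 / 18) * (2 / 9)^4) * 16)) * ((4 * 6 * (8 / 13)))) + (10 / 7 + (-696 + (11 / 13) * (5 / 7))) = -2563379971 / 3727360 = -687.72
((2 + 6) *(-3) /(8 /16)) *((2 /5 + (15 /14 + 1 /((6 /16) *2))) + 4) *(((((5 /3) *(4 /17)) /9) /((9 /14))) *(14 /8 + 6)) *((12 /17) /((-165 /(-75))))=-14175680 /257499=-55.05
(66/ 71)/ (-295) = -66/ 20945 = -0.00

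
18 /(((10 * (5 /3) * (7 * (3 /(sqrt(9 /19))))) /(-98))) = -3.47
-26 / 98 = -13 / 49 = -0.27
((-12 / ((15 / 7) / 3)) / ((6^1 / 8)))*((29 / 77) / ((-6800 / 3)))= 87 / 23375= 0.00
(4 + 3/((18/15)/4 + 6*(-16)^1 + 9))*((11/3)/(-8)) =-2101/1156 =-1.82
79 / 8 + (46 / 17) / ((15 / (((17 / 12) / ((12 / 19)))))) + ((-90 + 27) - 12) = -34949 / 540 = -64.72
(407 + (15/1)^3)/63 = 3782/63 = 60.03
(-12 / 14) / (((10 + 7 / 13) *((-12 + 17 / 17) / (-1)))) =-78 / 10549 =-0.01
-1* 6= -6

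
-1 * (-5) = 5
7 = 7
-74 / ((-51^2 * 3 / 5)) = 370 / 7803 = 0.05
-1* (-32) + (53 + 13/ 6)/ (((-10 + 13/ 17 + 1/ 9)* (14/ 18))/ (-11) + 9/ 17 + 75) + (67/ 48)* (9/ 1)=52252535/ 1153816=45.29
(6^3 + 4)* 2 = 440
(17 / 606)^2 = 289 / 367236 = 0.00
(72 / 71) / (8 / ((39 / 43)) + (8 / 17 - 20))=-11934 / 126025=-0.09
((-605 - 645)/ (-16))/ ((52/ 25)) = 15625/ 416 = 37.56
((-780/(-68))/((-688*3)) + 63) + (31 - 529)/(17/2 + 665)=326932495/5251504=62.26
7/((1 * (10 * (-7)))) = -1/10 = -0.10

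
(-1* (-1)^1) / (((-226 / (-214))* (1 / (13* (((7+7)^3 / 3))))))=3816904 / 339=11259.30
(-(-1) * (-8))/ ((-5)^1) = 8/ 5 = 1.60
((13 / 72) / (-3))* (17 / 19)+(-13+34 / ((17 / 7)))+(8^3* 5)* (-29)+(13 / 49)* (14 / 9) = -2132727683 / 28728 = -74238.64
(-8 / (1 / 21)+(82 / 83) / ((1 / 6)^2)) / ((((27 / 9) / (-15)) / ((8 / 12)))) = 36640 / 83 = 441.45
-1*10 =-10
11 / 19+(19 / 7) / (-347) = 26358 / 46151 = 0.57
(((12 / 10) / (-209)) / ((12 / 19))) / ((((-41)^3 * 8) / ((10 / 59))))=1 / 357837832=0.00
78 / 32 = 39 / 16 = 2.44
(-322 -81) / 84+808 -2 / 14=67457 / 84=803.06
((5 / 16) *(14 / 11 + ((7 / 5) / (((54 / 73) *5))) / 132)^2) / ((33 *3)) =51670290721 / 10060060032000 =0.01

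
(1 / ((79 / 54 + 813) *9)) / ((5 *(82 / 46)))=138 / 9016105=0.00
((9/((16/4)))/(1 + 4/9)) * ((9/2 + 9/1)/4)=2187/416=5.26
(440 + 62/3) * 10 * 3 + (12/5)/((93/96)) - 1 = 2142329/155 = 13821.48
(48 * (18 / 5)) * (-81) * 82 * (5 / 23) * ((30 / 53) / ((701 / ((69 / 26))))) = -258240960 / 482989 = -534.67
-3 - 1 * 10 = -13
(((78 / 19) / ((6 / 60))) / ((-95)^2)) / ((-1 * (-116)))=39 / 994555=0.00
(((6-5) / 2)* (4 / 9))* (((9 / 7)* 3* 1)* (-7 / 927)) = -2 / 309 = -0.01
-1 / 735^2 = -1 / 540225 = -0.00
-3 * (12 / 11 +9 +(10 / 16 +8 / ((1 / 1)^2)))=-4941 / 88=-56.15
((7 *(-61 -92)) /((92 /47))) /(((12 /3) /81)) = -4077297 /368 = -11079.61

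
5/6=0.83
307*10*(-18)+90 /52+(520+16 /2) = -1422987 /26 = -54730.27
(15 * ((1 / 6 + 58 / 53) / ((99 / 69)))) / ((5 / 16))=73784 / 1749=42.19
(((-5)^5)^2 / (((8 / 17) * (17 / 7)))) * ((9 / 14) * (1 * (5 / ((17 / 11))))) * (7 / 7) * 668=11871696920.96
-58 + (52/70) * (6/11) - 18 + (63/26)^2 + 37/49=-125648013/1821820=-68.97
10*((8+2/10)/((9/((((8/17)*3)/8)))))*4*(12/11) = 1312/187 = 7.02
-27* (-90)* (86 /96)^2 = 249615 /128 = 1950.12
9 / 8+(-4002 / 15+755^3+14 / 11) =430368610.60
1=1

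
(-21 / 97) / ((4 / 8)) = -42 / 97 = -0.43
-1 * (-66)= 66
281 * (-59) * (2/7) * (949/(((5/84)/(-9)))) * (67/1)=227694792312/5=45538958462.40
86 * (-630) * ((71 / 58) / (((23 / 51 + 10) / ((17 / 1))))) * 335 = -558639008550 / 15457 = -36141489.85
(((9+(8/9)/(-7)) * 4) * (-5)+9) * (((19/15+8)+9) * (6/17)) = -5815924/5355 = -1086.07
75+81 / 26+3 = 2109 / 26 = 81.12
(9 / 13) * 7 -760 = -9817 / 13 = -755.15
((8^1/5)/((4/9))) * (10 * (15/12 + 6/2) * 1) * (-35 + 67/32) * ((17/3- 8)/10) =375921/320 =1174.75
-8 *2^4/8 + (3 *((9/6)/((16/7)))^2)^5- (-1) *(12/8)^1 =-10.90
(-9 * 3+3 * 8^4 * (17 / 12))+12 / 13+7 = 226056 / 13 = 17388.92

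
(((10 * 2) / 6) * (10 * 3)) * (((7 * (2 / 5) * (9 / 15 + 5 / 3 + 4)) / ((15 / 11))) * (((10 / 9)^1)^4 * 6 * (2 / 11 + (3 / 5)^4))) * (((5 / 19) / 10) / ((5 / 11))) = 1983559424 / 9349425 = 212.16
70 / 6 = 35 / 3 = 11.67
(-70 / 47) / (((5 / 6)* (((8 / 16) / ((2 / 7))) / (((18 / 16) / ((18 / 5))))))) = -15 / 47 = -0.32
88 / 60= 22 / 15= 1.47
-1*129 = -129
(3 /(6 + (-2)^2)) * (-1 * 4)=-6 /5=-1.20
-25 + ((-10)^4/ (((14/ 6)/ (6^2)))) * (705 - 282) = 456839825/ 7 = 65262832.14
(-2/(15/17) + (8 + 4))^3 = 3112136/3375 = 922.11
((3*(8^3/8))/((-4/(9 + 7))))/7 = -109.71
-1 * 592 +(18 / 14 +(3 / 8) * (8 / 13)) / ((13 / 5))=-699646 / 1183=-591.42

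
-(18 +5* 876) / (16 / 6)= -6597 / 4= -1649.25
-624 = -624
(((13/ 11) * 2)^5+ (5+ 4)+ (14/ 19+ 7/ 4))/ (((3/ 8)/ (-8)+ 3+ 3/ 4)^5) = 280134436618502144/ 2288014417702566333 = 0.12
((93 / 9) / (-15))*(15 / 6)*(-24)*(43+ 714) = 93868 / 3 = 31289.33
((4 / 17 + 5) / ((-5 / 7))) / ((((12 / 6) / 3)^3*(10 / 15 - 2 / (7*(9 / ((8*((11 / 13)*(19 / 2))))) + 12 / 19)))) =2517543 / 58480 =43.05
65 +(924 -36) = 953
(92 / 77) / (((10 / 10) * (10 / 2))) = 92 / 385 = 0.24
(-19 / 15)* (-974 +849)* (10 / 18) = 2375 / 27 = 87.96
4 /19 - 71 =-1345 /19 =-70.79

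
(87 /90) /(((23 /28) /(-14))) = -5684 /345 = -16.48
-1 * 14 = -14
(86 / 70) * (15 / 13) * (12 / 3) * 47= 24252 / 91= 266.51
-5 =-5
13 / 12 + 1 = 25 / 12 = 2.08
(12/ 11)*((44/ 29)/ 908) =12/ 6583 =0.00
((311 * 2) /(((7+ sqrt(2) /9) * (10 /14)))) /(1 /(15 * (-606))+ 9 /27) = 4488129324 /12016043 - 71240148 * sqrt(2) /12016043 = 365.13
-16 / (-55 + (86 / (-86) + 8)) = 1 / 3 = 0.33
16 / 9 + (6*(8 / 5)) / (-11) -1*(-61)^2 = -1841447 / 495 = -3720.09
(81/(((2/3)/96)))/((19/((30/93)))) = 198.03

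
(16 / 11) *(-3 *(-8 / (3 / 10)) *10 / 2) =6400 / 11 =581.82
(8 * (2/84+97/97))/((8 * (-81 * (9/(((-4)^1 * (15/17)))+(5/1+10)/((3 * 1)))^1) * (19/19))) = -430/83349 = -0.01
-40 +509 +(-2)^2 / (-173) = 81133 / 173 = 468.98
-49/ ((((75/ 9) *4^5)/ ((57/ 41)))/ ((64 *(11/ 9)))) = -10241/ 16400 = -0.62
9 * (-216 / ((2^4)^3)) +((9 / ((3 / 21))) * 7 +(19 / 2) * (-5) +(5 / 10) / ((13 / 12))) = 2619049 / 6656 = 393.49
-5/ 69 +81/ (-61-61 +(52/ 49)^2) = -14870279/ 20025042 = -0.74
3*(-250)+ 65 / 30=-4487 / 6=-747.83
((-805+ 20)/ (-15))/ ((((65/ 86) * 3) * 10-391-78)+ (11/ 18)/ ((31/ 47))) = -1255686/ 10686905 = -0.12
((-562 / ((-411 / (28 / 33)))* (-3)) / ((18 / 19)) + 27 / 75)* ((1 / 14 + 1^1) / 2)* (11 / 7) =-3371099 / 1208340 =-2.79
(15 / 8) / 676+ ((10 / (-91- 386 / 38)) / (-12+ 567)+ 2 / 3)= 0.67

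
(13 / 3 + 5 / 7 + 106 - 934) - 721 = -1543.95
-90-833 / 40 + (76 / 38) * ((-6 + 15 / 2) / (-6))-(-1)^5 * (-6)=-4693 / 40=-117.32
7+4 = 11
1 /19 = 0.05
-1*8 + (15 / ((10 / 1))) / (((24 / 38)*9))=-557 / 72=-7.74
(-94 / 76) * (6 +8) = -17.32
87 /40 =2.18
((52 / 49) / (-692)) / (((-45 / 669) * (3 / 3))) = 0.02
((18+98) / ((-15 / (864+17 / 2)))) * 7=-141694 / 3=-47231.33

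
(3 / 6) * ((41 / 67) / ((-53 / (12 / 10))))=-0.01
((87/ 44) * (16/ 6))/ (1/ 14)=812/ 11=73.82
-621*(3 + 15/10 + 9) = -16767/2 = -8383.50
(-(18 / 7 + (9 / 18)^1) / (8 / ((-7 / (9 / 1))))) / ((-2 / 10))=-215 / 144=-1.49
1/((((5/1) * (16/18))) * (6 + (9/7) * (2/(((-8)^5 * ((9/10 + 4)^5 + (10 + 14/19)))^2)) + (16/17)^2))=34632317962247665621187100672/1059874090655484160975153449325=0.03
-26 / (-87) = 26 / 87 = 0.30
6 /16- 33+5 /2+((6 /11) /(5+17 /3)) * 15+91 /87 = -433513 /15312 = -28.31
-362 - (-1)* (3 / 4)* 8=-356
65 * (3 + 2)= 325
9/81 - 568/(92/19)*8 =-194233/207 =-938.32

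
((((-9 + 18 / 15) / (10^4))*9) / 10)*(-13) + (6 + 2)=4004563 / 500000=8.01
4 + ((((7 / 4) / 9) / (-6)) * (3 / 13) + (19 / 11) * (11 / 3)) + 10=19025 / 936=20.33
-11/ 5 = -2.20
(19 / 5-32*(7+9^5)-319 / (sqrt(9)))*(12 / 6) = -56696836 / 15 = -3779789.07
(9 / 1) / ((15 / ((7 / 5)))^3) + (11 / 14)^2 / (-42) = -949433 / 128625000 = -0.01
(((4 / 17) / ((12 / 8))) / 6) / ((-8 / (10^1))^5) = -0.08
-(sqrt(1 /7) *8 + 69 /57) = -8 *sqrt(7) /7 - 23 /19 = -4.23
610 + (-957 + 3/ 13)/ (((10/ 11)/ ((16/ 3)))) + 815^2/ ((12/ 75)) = 1078064833/ 260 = 4146403.20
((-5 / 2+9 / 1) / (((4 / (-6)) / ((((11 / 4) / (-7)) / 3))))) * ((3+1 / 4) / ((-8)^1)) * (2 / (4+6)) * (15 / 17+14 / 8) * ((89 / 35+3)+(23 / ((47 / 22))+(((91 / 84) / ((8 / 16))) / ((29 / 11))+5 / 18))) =-4.75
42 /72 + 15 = 187 /12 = 15.58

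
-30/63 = -10/21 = -0.48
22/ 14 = 11/ 7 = 1.57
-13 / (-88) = 0.15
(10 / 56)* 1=5 / 28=0.18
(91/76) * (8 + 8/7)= 208/19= 10.95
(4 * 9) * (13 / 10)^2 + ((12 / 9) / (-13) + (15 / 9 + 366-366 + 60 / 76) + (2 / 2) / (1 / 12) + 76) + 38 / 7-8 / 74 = 750950449 / 4797975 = 156.51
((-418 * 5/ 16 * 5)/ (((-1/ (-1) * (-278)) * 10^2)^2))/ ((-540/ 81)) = 627/ 4946176000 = 0.00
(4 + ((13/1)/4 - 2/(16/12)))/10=23/40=0.58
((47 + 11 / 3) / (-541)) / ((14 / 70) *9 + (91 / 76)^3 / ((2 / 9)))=-667243520 / 67861302849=-0.01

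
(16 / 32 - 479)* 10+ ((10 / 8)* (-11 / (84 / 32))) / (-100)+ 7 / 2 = -4781.45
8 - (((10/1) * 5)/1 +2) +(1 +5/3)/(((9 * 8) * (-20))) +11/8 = -46037/1080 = -42.63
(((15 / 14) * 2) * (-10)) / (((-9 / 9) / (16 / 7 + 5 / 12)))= 5675 / 98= 57.91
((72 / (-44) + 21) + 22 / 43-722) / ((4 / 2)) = -332105 / 946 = -351.06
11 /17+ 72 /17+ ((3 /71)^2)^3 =10632323577836 /2177704826657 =4.88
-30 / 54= -5 / 9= -0.56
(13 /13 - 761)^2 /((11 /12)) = 6931200 /11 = 630109.09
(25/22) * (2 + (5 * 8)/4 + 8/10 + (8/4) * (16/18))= 1640/99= 16.57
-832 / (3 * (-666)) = 416 / 999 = 0.42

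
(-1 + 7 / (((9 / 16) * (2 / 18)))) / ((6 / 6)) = 111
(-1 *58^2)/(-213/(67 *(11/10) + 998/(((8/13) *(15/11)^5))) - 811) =4267575738668/1029482874557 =4.15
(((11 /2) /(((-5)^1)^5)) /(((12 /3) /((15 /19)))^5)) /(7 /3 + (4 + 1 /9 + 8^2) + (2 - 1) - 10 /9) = -8019 /1069991708672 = -0.00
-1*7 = -7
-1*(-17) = 17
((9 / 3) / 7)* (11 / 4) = 33 / 28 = 1.18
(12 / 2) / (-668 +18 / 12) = -12 / 1333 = -0.01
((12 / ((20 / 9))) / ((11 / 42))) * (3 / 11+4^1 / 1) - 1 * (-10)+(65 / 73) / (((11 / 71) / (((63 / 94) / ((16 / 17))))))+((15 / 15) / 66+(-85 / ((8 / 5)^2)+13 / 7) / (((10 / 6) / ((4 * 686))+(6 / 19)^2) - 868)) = 52547138732327096747 / 513960108890125920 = 102.24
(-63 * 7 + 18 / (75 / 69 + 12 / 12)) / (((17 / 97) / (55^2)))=-1014957075 / 136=-7462919.67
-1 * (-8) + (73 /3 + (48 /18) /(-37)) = 3581 /111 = 32.26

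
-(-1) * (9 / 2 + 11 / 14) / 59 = 37 / 413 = 0.09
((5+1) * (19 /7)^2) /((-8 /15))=-16245 /196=-82.88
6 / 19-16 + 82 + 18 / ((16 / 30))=100.07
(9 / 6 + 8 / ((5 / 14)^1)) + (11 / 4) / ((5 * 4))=1923 / 80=24.04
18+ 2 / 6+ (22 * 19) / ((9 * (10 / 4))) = 1661 / 45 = 36.91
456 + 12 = 468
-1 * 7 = -7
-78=-78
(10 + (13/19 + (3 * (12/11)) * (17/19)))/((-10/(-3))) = 1707/418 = 4.08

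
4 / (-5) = -4 / 5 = -0.80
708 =708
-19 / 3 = -6.33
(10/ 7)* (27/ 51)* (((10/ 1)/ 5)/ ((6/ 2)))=60/ 119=0.50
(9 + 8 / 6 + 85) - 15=80.33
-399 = -399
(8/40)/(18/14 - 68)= -7/2335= -0.00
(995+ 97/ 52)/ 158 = 51837/ 8216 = 6.31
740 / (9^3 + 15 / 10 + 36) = 1480 / 1533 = 0.97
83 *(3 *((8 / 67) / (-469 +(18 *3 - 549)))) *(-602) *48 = 14390208 / 16147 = 891.20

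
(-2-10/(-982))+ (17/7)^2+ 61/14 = 397709/48118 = 8.27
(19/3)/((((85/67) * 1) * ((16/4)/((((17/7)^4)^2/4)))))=377.55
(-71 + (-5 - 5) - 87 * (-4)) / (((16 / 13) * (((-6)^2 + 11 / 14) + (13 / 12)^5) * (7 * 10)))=26990496 / 333366455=0.08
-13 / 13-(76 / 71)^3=-796887 / 357911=-2.23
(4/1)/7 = 4/7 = 0.57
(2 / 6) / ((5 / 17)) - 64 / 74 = 149 / 555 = 0.27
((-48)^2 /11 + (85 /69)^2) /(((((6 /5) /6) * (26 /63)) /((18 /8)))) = 3480377985 /605176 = 5751.02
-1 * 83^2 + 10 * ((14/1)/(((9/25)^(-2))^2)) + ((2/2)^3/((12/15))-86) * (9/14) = -6941.13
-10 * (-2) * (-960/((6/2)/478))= -3059200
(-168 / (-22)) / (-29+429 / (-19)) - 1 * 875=-336932 / 385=-875.15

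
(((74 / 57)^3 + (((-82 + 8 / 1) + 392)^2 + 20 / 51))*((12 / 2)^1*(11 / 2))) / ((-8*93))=-437765475499 / 97596711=-4485.45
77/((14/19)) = 209/2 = 104.50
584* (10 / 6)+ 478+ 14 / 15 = 1452.27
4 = 4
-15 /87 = -5 /29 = -0.17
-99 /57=-33 /19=-1.74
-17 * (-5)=85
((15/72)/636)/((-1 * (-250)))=1/763200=0.00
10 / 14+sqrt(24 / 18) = 5 / 7+2 * sqrt(3) / 3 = 1.87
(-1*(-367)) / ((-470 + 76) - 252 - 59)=-367 / 705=-0.52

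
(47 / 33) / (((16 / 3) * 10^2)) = 0.00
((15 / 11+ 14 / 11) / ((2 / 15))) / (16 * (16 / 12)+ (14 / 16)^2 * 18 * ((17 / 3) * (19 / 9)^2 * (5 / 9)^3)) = 136993680 / 561286583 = 0.24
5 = 5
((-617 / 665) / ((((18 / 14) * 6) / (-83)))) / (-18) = -0.55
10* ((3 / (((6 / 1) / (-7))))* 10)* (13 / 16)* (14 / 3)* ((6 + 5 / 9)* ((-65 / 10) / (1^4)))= 56548.50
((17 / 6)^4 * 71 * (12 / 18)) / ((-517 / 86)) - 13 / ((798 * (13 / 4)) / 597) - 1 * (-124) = -386.41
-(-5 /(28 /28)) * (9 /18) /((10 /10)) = 5 /2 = 2.50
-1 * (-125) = 125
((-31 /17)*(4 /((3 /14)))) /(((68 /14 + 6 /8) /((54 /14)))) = -62496 /2669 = -23.42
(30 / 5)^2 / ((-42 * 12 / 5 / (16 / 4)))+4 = 2.57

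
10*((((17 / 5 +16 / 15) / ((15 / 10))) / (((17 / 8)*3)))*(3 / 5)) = 2144 / 765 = 2.80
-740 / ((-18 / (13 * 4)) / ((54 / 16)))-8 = 7207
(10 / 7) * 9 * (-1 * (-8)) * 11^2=87120 / 7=12445.71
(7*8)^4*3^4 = 796594176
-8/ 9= -0.89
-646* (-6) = 3876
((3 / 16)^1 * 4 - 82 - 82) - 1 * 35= -793 / 4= -198.25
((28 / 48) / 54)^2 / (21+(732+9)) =49 / 319966848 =0.00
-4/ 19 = -0.21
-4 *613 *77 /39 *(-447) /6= 14065898 /39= 360664.05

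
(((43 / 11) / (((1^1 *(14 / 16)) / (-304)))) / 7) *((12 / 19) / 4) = -16512 / 539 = -30.63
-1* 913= -913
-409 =-409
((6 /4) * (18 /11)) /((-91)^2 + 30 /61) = 1647 /5556881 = 0.00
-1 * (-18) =18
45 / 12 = 15 / 4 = 3.75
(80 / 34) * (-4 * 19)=-3040 / 17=-178.82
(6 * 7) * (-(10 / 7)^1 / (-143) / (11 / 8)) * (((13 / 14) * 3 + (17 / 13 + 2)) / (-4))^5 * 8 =-25162222005668235 / 1256451282230144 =-20.03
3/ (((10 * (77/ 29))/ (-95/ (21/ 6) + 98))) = 21576/ 2695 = 8.01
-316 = -316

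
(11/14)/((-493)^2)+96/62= 163329269/105483266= 1.55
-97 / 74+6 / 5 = -41 / 370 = -0.11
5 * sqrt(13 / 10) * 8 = 4 * sqrt(130) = 45.61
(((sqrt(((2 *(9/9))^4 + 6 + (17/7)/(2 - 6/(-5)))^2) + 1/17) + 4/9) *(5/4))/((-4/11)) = -21924155/274176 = -79.96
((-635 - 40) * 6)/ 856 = -2025/ 428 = -4.73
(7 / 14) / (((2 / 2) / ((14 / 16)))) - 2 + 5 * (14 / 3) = 21.77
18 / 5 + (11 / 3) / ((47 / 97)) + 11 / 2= 23501 / 1410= 16.67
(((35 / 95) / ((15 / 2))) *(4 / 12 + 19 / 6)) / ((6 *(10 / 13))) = 637 / 17100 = 0.04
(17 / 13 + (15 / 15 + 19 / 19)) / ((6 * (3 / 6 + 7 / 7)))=43 / 117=0.37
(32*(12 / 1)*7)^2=7225344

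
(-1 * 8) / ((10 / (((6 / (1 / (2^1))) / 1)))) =-48 / 5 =-9.60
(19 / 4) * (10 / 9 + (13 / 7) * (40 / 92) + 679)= 18746369 / 5796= 3234.36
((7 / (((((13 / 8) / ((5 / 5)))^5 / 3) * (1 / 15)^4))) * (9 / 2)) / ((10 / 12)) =188116992000 / 371293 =506653.75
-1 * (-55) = 55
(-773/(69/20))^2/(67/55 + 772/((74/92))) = 486388606000/9310797279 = 52.24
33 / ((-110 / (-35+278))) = -729 / 10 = -72.90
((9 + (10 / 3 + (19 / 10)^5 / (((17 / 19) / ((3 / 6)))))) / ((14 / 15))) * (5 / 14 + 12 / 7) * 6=348.49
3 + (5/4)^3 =317/64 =4.95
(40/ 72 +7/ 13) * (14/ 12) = 448/ 351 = 1.28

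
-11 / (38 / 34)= -187 / 19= -9.84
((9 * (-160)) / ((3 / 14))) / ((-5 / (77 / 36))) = 8624 / 3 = 2874.67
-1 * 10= -10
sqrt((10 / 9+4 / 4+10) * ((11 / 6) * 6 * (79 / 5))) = 45.88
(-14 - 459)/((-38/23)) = 10879/38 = 286.29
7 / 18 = 0.39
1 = 1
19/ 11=1.73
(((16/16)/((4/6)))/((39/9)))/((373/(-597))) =-5373/9698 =-0.55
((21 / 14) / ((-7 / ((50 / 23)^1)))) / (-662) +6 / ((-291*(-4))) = 30283 / 5169227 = 0.01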